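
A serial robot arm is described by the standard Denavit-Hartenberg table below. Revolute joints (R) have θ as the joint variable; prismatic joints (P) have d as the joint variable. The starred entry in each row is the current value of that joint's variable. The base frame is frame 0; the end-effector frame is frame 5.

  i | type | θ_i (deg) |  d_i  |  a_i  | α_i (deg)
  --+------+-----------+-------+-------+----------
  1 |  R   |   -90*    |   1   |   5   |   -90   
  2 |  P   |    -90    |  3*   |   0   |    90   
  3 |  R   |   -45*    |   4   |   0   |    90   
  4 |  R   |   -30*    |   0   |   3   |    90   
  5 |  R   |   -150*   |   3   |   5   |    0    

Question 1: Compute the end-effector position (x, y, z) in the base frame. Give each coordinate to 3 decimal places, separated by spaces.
after link 1: o_1 = (0.0000, -5.0000, 1.0000)
after link 2: o_2 = (3.0000, -5.0000, 1.0000)
after link 3: o_3 = (3.0000, -1.0000, 1.0000)
after link 4: o_4 = (1.1629, -2.5000, 2.8371)
after link 5: o_5 = (6.6430, -2.9330, 0.8926)

6.643 -2.933 0.893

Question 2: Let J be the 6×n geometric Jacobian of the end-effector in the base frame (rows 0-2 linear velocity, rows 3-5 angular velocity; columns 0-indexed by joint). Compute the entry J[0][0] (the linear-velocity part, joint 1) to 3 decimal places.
axis z_0 = ẑ; lever o_n−o_0 = (6.6430,-2.9330,0.8926)
cross product → J_v[:, 0] = (2.9330,6.6430,-0.0000)
J_ω[:, 0] = z_0
entry J[0][0] = 2.9330

2.933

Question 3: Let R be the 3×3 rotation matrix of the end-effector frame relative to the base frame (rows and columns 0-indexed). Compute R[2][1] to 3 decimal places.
0.919

End-effector y-axis (col 1 of R) = (0.3062,-0.2500,0.9186)
R[2][1] = 0.9186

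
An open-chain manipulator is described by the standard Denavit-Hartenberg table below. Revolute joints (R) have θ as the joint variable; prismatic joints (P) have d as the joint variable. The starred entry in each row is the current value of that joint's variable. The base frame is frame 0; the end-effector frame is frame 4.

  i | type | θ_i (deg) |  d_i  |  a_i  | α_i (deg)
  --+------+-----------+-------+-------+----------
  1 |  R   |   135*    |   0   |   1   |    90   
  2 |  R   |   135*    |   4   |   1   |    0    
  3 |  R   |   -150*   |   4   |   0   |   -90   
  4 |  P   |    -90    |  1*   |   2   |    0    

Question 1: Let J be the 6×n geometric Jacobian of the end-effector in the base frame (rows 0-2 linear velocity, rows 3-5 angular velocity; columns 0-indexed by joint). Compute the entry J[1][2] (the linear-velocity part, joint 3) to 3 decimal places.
axis z_2 = (0.7071,0.7071,0.0000); lever o_n−o_2 = (4.0596,4.4257,0.9659)
cross product → J_v[:, 2] = (0.6830,-0.6830,0.2588)
J_ω[:, 2] = z_2
entry J[1][2] = -0.6830

-0.683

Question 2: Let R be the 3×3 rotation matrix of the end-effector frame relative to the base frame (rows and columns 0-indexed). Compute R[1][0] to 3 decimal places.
End-effector x-axis (col 0 of R) = (0.7071,0.7071,-0.0000)
R[1][0] = 0.7071

0.707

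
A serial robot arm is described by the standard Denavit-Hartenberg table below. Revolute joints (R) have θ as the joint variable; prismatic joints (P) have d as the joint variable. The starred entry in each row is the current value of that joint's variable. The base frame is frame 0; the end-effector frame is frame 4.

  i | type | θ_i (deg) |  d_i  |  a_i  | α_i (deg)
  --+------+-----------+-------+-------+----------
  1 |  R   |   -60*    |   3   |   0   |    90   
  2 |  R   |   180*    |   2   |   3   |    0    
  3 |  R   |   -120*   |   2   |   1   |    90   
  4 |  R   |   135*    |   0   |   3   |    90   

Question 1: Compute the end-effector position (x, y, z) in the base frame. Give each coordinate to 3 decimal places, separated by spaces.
after link 1: o_1 = (0.0000, 0.0000, 3.0000)
after link 2: o_2 = (-3.2321, 1.5981, 3.0000)
after link 3: o_3 = (-4.7141, 0.1651, 3.8660)
after link 4: o_4 = (-7.0815, 0.0230, 2.0289)

-7.082 0.023 2.029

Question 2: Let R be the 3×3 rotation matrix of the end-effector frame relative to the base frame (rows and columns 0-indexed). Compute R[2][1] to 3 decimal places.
End-effector y-axis (col 1 of R) = (0.4330,-0.7500,-0.5000)
R[2][1] = -0.5000

-0.500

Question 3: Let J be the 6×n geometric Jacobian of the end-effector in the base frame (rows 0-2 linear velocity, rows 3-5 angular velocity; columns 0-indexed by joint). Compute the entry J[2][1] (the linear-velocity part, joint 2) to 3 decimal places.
-3.561

axis z_1 = (-0.8660,-0.5000,0.0000); lever o_n−o_1 = (-7.0815,0.0230,-0.9711)
cross product → J_v[:, 1] = (0.4855,-0.8410,-3.5607)
J_ω[:, 1] = z_1
entry J[2][1] = -3.5607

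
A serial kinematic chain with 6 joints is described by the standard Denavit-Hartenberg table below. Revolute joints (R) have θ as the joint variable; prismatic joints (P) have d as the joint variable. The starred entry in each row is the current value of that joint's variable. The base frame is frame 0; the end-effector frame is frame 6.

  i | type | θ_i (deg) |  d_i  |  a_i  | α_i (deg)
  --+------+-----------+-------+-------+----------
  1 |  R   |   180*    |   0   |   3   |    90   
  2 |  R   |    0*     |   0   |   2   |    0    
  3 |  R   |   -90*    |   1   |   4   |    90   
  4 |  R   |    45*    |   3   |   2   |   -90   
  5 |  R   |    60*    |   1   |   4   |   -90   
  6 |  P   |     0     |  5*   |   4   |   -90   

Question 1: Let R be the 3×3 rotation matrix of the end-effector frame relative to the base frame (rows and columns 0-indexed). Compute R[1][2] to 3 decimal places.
-0.707

End-effector z-axis (col 2 of R) = (-0.0000,-0.7071,-0.7071)
R[1][2] = -0.7071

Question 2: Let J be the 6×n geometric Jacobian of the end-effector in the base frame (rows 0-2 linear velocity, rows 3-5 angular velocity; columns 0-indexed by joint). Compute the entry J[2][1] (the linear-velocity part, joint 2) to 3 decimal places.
8.428

axis z_1 = (0.0000,1.0000,0.0000); lever o_n−o_1 = (-8.4282,2.8879,-4.4737)
cross product → J_v[:, 1] = (-4.4737,0.0000,8.4282)
J_ω[:, 1] = z_1
entry J[2][1] = 8.4282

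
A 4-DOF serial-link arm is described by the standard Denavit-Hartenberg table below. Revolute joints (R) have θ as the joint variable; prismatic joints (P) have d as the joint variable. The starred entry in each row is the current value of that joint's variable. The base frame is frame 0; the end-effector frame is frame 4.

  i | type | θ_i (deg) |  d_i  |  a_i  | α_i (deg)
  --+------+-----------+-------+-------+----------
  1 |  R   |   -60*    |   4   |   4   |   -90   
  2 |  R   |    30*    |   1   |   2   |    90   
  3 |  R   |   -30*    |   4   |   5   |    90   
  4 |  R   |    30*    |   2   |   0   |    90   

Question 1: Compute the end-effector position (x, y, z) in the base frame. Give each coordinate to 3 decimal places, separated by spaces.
2.509 -10.810 4.799

after link 1: o_1 = (2.0000, -3.4641, 4.0000)
after link 2: o_2 = (3.7321, -4.4641, 3.0000)
after link 3: o_3 = (4.4420, -10.6937, 4.2990)
after link 4: o_4 = (2.5090, -10.8098, 4.7990)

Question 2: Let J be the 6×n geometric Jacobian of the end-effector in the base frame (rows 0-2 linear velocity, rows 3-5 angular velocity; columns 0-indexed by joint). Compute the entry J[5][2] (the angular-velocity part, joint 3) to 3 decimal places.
0.866

axis z_2 = (0.2500,-0.4330,0.8660); lever o_n−o_2 = (-1.2231,-6.3457,1.7990)
cross product → J_v[:, 2] = (4.7165,-1.5090,-2.1160)
J_ω[:, 2] = z_2
entry J[5][2] = 0.8660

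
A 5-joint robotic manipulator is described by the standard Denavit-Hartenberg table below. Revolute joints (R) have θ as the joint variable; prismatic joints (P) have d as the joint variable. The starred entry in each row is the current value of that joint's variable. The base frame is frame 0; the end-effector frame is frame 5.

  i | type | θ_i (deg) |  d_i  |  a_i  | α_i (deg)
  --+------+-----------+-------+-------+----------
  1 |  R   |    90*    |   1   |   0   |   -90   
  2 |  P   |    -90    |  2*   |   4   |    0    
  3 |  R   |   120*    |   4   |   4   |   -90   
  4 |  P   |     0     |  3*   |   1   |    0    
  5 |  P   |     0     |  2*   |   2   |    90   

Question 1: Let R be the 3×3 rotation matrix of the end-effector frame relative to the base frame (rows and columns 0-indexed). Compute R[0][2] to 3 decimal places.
-1.000

End-effector z-axis (col 2 of R) = (-1.0000,0.0000,0.0000)
R[0][2] = -1.0000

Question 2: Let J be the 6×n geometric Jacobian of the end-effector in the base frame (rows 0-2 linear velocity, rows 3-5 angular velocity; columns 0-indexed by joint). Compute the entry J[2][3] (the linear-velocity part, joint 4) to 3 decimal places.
prismatic axis z_3 = (-0.0000,-0.5000,-0.8660)
J_v[:, 3] = z_3; J_ω[:, 3] = (0,0,0)
entry J[2][3] = -0.8660

-0.866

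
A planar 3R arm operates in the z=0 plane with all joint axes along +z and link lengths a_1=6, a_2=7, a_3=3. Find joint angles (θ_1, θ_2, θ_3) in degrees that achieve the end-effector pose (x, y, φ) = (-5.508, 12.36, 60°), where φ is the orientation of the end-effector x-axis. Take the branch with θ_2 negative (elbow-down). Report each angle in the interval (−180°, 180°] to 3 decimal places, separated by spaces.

149.994 -44.990 -45.004

wrist centre = target − a_3·(cos φ, sin φ) = (-7.0080, 9.7619)
cos θ_2 = (144.4072−6²−7²)/(2·6·7) = 0.7072; θ_2 = -44.9901° (elbow-down)
β = atan2(9.7619,-7.0080) = 125.6742°; ψ = atan2(-4.9489,10.9506) = -24.3196°
θ_1 = β − ψ = 149.9938°
θ_3 = φ − θ_1 − θ_2 = -45.0037° (wrapped to (-180°,180°])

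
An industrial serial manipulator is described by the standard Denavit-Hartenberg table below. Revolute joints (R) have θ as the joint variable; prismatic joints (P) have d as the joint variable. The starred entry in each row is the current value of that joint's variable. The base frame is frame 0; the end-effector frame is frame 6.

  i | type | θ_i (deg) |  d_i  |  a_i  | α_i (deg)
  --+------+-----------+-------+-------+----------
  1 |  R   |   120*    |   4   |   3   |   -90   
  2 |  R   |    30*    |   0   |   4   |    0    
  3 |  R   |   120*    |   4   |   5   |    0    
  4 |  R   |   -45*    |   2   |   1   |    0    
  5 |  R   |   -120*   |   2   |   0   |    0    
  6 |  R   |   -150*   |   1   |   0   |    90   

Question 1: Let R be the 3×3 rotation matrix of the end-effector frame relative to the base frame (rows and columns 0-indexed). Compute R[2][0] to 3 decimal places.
End-effector x-axis (col 0 of R) = (0.4830,-0.8365,0.2588)
R[2][0] = 0.2588

0.259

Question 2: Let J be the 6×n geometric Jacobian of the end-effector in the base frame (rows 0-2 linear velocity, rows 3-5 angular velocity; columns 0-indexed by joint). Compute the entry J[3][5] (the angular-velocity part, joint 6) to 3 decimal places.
-0.866

axis z_5 = (-0.8660,-0.5000,0.0000); lever o_n−o_5 = (-0.8660,-0.5000,0.0000)
cross product → J_v[:, 5] = (0.0000,-0.0000,-0.0000)
J_ω[:, 5] = z_5
entry J[3][5] = -0.8660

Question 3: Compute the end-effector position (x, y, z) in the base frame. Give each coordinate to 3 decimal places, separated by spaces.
-8.732 -2.876 -1.466

after link 1: o_1 = (-1.5000, 2.5981, 4.0000)
after link 2: o_2 = (-3.2321, 5.5981, 2.0000)
after link 3: o_3 = (-4.5311, -0.1519, -0.5000)
after link 4: o_4 = (-6.1337, -1.3761, -1.4659)
after link 5: o_5 = (-7.8658, -2.3761, -1.4659)
after link 6: o_6 = (-8.7318, -2.8761, -1.4659)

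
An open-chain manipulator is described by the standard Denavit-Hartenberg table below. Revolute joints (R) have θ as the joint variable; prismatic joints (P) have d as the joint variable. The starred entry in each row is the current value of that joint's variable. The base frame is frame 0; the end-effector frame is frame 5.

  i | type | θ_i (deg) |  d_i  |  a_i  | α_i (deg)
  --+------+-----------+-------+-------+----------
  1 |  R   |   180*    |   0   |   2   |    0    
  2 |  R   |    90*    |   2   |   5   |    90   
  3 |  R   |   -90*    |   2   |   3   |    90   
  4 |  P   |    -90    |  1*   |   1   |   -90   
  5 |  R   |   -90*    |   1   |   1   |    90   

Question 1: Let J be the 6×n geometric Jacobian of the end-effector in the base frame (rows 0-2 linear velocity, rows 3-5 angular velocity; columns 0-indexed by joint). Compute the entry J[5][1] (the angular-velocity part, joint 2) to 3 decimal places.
1.000

axis z_1 = (0.0000,0.0000,1.0000); lever o_n−o_1 = (-1.0000,-3.0000,-2.0000)
cross product → J_v[:, 1] = (3.0000,-1.0000,0.0000)
J_ω[:, 1] = z_1
entry J[5][1] = 1.0000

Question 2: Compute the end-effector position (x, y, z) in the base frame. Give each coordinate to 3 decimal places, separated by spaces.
after link 1: o_1 = (-2.0000, 0.0000, 0.0000)
after link 2: o_2 = (-2.0000, -5.0000, 2.0000)
after link 3: o_3 = (-4.0000, -5.0000, -1.0000)
after link 4: o_4 = (-3.0000, -4.0000, -1.0000)
after link 5: o_5 = (-3.0000, -3.0000, -2.0000)

-3.000 -3.000 -2.000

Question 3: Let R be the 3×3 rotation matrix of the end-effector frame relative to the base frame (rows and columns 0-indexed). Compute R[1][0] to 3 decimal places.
End-effector x-axis (col 0 of R) = (0.0000,1.0000,-0.0000)
R[1][0] = 1.0000

1.000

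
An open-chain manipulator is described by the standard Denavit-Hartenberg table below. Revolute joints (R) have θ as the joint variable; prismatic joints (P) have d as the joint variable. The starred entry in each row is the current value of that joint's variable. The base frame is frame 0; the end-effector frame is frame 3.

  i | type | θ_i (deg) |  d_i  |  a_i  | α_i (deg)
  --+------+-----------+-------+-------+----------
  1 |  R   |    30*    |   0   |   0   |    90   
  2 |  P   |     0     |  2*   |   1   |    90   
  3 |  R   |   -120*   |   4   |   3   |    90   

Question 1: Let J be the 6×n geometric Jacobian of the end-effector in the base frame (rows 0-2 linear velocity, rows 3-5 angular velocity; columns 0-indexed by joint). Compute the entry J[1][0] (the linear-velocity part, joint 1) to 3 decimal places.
-0.732

axis z_0 = ẑ; lever o_n−o_0 = (-0.7321,0.2679,-4.0000)
cross product → J_v[:, 0] = (-0.2679,-0.7321,0.0000)
J_ω[:, 0] = z_0
entry J[1][0] = -0.7321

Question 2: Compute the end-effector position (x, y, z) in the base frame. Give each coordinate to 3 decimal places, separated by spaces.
-0.732 0.268 -4.000

after link 1: o_1 = (0.0000, 0.0000, 0.0000)
after link 2: o_2 = (1.8660, -1.2321, 0.0000)
after link 3: o_3 = (-0.7321, 0.2679, -4.0000)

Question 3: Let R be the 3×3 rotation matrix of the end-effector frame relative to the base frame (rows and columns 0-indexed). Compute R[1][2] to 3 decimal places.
End-effector z-axis (col 2 of R) = (-0.5000,-0.8660,-0.0000)
R[1][2] = -0.8660

-0.866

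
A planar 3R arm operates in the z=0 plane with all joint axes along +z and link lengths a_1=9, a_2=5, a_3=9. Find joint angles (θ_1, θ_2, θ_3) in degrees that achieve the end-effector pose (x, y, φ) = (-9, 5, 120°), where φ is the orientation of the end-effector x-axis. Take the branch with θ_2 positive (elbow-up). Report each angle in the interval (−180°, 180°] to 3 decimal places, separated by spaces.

-176.324 150.000 146.324

wrist centre = target − a_3·(cos φ, sin φ) = (-4.5000, -2.7942)
cos θ_2 = (28.0577−9²−5²)/(2·9·5) = -0.8660; θ_2 = 150.0000° (elbow-up)
β = atan2(-2.7942,-4.5000) = -148.1622°; ψ = atan2(2.5000,4.6699) = 28.1622°
θ_1 = β − ψ = -176.3244°
θ_3 = φ − θ_1 − θ_2 = 146.3244° (wrapped to (-180°,180°])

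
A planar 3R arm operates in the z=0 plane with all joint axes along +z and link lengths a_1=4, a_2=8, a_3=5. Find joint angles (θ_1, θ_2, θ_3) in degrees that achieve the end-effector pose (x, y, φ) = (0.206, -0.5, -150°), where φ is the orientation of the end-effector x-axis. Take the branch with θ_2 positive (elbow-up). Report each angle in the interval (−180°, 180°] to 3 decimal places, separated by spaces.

wrist centre = target − a_3·(cos φ, sin φ) = (4.5361, 2.0000)
cos θ_2 = (24.5764−4²−8²)/(2·4·8) = -0.8660; θ_2 = 149.9963° (elbow-up)
β = atan2(2.0000,4.5361) = 23.7929°; ψ = atan2(4.0004,-2.9279) = 126.2005°
θ_1 = β − ψ = -102.4076°
θ_3 = φ − θ_1 − θ_2 = 162.4113° (wrapped to (-180°,180°])

-102.408 149.996 162.411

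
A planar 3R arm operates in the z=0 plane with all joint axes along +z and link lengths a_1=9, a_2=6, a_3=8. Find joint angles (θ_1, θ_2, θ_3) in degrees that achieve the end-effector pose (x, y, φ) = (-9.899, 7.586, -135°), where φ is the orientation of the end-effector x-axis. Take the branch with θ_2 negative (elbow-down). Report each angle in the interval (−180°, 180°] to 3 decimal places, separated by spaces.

125.526 -44.999 144.473

wrist centre = target − a_3·(cos φ, sin φ) = (-4.2421, 13.2429)
cos θ_2 = (193.3690−9²−6²)/(2·9·6) = 0.7071; θ_2 = -44.9989° (elbow-down)
β = atan2(13.2429,-4.2421) = 107.7621°; ψ = atan2(-4.2426,13.2427) = -17.7639°
θ_1 = β − ψ = 125.5259°
θ_3 = φ − θ_1 − θ_2 = 144.4730° (wrapped to (-180°,180°])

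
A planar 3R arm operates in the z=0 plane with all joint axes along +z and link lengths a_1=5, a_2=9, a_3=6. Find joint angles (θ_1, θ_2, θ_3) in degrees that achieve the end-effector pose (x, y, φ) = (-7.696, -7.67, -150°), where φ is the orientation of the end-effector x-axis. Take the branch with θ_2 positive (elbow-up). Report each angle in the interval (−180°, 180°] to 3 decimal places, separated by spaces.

wrist centre = target − a_3·(cos φ, sin φ) = (-2.4998, -4.6700)
cos θ_2 = (28.0581−5²−9²)/(2·5·9) = -0.8660; θ_2 = 149.9995° (elbow-up)
β = atan2(-4.6700,-2.4998) = -118.1601°; ψ = atan2(4.5001,-2.7942) = 121.8370°
θ_1 = β − ψ = -239.9971°
θ_3 = φ − θ_1 − θ_2 = -60.0024° (wrapped to (-180°,180°])

120.003 149.999 -60.002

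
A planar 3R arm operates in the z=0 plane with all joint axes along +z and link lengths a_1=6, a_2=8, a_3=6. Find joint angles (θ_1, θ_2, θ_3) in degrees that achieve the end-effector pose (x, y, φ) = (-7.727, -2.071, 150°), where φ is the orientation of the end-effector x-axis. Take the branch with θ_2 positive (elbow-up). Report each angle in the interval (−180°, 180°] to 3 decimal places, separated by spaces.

wrist centre = target − a_3·(cos φ, sin φ) = (-2.5308, -5.0710)
cos θ_2 = (32.1202−6²−8²)/(2·6·8) = -0.7071; θ_2 = 134.9979° (elbow-up)
β = atan2(-5.0710,-2.5308) = -116.5230°; ψ = atan2(5.6571,0.3434) = 86.5267°
θ_1 = β − ψ = -203.0497°
θ_3 = φ − θ_1 − θ_2 = -141.9482° (wrapped to (-180°,180°])

156.950 134.998 -141.948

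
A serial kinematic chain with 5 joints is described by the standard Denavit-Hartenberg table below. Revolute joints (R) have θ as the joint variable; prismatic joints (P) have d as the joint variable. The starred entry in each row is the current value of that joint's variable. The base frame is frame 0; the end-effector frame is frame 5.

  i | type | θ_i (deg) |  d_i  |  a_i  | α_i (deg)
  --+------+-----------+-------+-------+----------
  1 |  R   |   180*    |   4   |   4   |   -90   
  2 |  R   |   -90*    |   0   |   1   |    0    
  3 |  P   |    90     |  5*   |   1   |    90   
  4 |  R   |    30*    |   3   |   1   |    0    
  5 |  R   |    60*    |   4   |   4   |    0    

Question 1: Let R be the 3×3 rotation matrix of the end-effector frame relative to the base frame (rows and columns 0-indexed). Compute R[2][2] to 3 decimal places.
End-effector z-axis (col 2 of R) = (0.0000,0.0000,1.0000)
R[2][2] = 1.0000

1.000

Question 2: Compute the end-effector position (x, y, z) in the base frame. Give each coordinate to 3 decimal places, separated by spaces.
after link 1: o_1 = (-4.0000, 0.0000, 4.0000)
after link 2: o_2 = (-4.0000, 0.0000, 5.0000)
after link 3: o_3 = (-5.0000, -5.0000, 5.0000)
after link 4: o_4 = (-5.8660, -5.5000, 8.0000)
after link 5: o_5 = (-5.8660, -9.5000, 12.0000)

-5.866 -9.500 12.000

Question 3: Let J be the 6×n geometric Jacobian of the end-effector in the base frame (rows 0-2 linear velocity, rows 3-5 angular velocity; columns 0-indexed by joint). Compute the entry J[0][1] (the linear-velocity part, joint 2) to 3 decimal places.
axis z_1 = (-0.0000,-1.0000,0.0000); lever o_n−o_1 = (-1.8660,-9.5000,8.0000)
cross product → J_v[:, 1] = (-8.0000,0.0000,-1.8660)
J_ω[:, 1] = z_1
entry J[0][1] = -8.0000

-8.000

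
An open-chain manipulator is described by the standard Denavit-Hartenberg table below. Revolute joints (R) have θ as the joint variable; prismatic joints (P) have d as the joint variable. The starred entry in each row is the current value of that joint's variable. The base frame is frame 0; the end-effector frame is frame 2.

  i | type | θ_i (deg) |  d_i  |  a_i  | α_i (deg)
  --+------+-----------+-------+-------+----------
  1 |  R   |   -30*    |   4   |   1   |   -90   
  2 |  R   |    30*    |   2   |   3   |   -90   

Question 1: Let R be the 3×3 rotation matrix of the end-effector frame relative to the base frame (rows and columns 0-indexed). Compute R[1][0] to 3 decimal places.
End-effector x-axis (col 0 of R) = (0.7500,-0.4330,-0.5000)
R[1][0] = -0.4330

-0.433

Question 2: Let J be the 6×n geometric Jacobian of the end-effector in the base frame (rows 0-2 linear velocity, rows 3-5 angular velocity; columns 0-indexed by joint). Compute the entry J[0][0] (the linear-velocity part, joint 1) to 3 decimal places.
axis z_0 = ẑ; lever o_n−o_0 = (4.1160,-0.0670,2.5000)
cross product → J_v[:, 0] = (0.0670,4.1160,-0.0000)
J_ω[:, 0] = z_0
entry J[0][0] = 0.0670

0.067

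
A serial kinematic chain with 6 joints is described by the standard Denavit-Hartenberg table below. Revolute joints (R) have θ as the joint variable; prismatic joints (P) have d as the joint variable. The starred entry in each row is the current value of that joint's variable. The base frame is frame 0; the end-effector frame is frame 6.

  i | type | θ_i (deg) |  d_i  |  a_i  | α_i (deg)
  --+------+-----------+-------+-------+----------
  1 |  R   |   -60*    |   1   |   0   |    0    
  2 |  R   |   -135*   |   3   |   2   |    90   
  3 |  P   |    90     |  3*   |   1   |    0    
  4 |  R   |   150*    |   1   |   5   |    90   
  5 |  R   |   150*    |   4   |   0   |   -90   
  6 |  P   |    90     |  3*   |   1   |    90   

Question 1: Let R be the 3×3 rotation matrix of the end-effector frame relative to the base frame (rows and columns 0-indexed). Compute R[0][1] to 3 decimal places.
-0.466

End-effector y-axis (col 1 of R) = (-0.4656,-0.7718,0.4330)
R[0][1] = -0.4656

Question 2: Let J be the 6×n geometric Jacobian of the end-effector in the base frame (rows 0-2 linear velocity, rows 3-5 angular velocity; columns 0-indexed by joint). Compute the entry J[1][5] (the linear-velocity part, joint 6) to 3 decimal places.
prismatic axis z_5 = (-0.4656,-0.7718,0.4330)
J_v[:, 5] = z_5; J_ω[:, 5] = (0,0,0)
entry J[1][5] = -0.7718

-0.772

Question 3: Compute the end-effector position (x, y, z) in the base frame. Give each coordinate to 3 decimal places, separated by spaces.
after link 1: o_1 = (0.0000, 0.0000, 1.0000)
after link 2: o_2 = (-1.9319, 0.5176, 4.0000)
after link 3: o_3 = (-1.1554, 3.4154, 5.0000)
after link 4: o_4 = (1.5182, 3.7343, 0.6699)
after link 5: o_5 = (4.8643, 2.8377, 2.6699)
after link 6: o_6 = (2.6309, 0.7464, 3.4689)

2.631 0.746 3.469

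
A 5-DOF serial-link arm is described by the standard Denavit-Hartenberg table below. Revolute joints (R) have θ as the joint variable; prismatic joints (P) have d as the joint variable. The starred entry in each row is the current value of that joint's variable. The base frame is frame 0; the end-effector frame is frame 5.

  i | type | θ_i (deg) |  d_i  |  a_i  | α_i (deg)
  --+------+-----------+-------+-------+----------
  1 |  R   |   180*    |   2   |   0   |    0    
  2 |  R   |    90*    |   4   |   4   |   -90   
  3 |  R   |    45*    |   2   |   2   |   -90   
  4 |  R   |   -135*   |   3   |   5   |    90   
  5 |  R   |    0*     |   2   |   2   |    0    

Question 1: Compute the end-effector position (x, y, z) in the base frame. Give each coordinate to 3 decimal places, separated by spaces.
after link 1: o_1 = (0.0000, 0.0000, 2.0000)
after link 2: o_2 = (-0.0000, -4.0000, 6.0000)
after link 3: o_3 = (2.0000, -5.4142, 4.5858)
after link 4: o_4 = (5.5355, -0.7929, 4.9645)
after link 5: o_5 = (5.5355, 1.2071, 6.9645)

5.536 1.207 6.964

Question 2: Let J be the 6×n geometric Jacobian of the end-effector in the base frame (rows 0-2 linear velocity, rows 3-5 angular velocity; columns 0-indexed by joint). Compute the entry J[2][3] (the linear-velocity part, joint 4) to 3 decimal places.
axis z_3 = (0.0000,0.7071,-0.7071); lever o_n−o_3 = (3.5355,6.6213,2.3787)
cross product → J_v[:, 3] = (6.3640,-2.5000,-2.5000)
J_ω[:, 3] = z_3
entry J[2][3] = -2.5000

-2.500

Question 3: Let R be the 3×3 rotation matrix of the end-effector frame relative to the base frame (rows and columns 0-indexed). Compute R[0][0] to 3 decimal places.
0.707

End-effector x-axis (col 0 of R) = (0.7071,0.5000,0.5000)
R[0][0] = 0.7071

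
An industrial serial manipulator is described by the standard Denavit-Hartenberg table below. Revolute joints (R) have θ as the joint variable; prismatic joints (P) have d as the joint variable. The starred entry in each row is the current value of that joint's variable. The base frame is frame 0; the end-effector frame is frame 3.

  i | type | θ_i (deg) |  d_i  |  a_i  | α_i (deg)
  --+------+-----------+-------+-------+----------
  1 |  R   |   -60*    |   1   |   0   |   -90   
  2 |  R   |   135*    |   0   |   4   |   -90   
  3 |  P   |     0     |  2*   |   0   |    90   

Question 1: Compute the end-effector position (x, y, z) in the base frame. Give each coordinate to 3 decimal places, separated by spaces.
-2.121 3.674 -0.414

after link 1: o_1 = (0.0000, 0.0000, 1.0000)
after link 2: o_2 = (-1.4142, 2.4495, -1.8284)
after link 3: o_3 = (-2.1213, 3.6742, -0.4142)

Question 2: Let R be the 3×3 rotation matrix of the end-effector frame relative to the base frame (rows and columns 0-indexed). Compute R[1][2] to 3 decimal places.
End-effector z-axis (col 2 of R) = (0.8660,0.5000,0.0000)
R[1][2] = 0.5000

0.500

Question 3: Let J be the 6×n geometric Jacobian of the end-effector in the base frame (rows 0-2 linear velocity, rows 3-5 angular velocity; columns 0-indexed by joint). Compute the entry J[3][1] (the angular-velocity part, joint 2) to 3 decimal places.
axis z_1 = (0.8660,0.5000,0.0000); lever o_n−o_1 = (-2.1213,3.6742,-1.4142)
cross product → J_v[:, 1] = (-0.7071,1.2247,4.2426)
J_ω[:, 1] = z_1
entry J[3][1] = 0.8660

0.866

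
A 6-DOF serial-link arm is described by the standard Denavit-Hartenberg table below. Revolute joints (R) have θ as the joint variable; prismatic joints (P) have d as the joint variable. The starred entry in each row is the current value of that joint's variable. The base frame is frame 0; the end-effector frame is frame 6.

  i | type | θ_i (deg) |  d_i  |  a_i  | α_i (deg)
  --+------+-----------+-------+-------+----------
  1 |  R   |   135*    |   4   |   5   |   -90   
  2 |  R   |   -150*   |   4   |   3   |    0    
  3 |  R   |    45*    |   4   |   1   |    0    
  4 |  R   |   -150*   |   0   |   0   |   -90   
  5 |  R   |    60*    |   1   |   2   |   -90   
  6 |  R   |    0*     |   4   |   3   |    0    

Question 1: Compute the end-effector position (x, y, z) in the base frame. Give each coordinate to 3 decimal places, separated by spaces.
-2.190 -0.172 7.656

after link 1: o_1 = (-3.5355, 3.5355, 4.0000)
after link 2: o_2 = (-4.5268, -1.1300, 5.5000)
after link 3: o_3 = (-7.1723, -4.1415, 6.4659)
after link 4: o_4 = (-7.1723, -4.1415, 6.4659)
after link 5: o_5 = (-5.0815, -3.7827, 5.7588)
after link 6: o_6 = (-2.1896, -0.1719, 7.6560)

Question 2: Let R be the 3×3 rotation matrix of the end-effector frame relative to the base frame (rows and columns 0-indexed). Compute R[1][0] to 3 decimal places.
0.521

End-effector x-axis (col 0 of R) = (0.7039,0.5209,-0.4830)
R[1][0] = 0.5209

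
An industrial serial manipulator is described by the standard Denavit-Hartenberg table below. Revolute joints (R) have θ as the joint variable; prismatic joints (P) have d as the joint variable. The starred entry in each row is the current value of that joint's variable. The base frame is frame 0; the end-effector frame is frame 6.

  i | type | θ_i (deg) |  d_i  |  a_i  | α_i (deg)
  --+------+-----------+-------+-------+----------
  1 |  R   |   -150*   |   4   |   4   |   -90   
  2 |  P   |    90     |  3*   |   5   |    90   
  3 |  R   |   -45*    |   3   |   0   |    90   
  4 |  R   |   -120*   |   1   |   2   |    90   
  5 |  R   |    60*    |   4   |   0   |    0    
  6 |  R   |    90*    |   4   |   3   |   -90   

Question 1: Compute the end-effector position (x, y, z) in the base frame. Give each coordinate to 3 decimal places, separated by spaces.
-7.015 -10.886 5.455

after link 1: o_1 = (-3.4641, -2.0000, 4.0000)
after link 2: o_2 = (-1.9641, -4.5981, -1.0000)
after link 3: o_3 = (-4.5622, -6.0981, -1.0000)
after link 4: o_4 = (-3.0622, -5.2321, 0.4142)
after link 5: o_5 = (-3.5695, -8.3534, 2.8637)
after link 6: o_6 = (-7.0150, -10.8856, 5.4553)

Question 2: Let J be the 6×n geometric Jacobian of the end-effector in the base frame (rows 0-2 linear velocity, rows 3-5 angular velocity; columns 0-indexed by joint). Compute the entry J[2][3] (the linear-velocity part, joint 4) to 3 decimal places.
axis z_3 = (-0.3536,0.6124,0.7071); lever o_n−o_3 = (-2.4528,-4.7876,6.4553)
cross product → J_v[:, 3] = (7.3384,0.5479,3.1947)
J_ω[:, 3] = z_3
entry J[2][3] = 3.1947

3.195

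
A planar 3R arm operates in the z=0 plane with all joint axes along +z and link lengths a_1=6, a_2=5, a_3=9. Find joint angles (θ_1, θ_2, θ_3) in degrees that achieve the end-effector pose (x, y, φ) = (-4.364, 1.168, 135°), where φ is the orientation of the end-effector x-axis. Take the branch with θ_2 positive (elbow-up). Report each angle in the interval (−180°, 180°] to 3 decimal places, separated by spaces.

-120.000 120.002 134.998

wrist centre = target − a_3·(cos φ, sin φ) = (2.0000, -5.1960)
cos θ_2 = (30.9979−6²−5²)/(2·6·5) = -0.5000; θ_2 = 120.0024° (elbow-up)
β = atan2(-5.1960,2.0000) = -68.9479°; ψ = atan2(4.3300,3.4998) = 51.0525°
θ_1 = β − ψ = -120.0004°
θ_3 = φ − θ_1 − θ_2 = 134.9981° (wrapped to (-180°,180°])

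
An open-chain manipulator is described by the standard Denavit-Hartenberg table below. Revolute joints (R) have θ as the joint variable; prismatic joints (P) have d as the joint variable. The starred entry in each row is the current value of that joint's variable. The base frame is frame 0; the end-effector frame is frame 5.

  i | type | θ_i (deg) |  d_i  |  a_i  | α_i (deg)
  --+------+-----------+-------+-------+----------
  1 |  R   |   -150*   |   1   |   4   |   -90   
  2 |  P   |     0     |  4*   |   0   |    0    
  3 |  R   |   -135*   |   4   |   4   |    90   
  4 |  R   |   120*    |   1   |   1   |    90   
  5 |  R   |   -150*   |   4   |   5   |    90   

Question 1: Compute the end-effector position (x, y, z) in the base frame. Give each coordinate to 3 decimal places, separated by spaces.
after link 1: o_1 = (-3.4641, -2.0000, 1.0000)
after link 2: o_2 = (-1.4641, -5.4641, 1.0000)
after link 3: o_3 = (2.9854, -7.5140, 3.8284)
after link 4: o_4 = (3.7246, -8.0872, 2.7678)
after link 5: o_5 = (4.7658, -5.4653, 8.5160)

4.766 -5.465 8.516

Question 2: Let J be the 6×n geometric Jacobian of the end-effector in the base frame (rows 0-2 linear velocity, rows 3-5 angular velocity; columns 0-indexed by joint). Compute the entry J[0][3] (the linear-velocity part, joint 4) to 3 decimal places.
axis z_3 = (0.6124,0.3536,-0.7071); lever o_n−o_3 = (1.7804,2.0486,4.6875)
cross product → J_v[:, 3] = (3.1059,-4.1295,0.6251)
J_ω[:, 3] = z_3
entry J[0][3] = 3.1059

3.106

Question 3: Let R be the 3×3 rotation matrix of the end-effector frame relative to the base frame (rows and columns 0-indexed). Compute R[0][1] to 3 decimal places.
End-effector y-axis (col 1 of R) = (0.7803,-0.1268,0.6124)
R[0][1] = 0.7803

0.780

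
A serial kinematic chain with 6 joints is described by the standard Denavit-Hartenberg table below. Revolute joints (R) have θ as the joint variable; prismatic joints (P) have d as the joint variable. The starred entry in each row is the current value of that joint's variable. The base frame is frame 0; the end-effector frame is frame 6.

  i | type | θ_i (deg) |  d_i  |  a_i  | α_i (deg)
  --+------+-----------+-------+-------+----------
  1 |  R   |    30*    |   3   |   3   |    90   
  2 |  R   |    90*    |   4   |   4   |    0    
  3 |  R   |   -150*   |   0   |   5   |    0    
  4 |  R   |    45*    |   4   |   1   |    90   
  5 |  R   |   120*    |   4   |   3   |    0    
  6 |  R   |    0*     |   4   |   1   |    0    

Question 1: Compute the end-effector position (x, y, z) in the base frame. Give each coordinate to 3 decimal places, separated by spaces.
after link 1: o_1 = (2.5981, 1.5000, 3.0000)
after link 2: o_2 = (4.5981, -1.9641, 7.0000)
after link 3: o_3 = (6.7631, -0.7141, 2.6699)
after link 4: o_4 = (9.5997, -3.6952, 2.4111)
after link 5: o_5 = (8.7473, -7.1873, -1.0644)
after link 6: o_6 = (7.8655, -8.6964, -4.7987)

7.866 -8.696 -4.799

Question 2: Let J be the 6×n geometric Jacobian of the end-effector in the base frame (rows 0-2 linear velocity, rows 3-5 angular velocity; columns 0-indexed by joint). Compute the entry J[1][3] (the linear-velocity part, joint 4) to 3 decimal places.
axis z_3 = (0.5000,-0.8660,0.0000); lever o_n−o_3 = (1.1024,-7.9823,-7.4686)
cross product → J_v[:, 3] = (6.4680,3.7343,-3.0365)
J_ω[:, 3] = z_3
entry J[1][3] = 3.7343

3.734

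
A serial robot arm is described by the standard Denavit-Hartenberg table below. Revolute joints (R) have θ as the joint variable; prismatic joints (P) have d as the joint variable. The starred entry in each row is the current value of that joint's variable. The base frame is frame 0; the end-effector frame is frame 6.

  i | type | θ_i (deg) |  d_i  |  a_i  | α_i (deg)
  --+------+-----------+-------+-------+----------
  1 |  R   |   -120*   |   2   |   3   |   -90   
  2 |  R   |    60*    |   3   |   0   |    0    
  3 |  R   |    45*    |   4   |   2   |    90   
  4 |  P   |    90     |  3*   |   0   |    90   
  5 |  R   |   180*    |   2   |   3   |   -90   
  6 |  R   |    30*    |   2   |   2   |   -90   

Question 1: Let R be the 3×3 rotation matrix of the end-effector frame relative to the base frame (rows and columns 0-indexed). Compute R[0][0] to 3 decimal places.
End-effector x-axis (col 0 of R) = (-0.8147,0.3209,0.4830)
R[0][0] = -0.8147

-0.815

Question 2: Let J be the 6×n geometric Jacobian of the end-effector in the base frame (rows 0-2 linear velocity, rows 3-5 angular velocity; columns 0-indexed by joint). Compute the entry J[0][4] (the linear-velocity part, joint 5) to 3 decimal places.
axis z_4 = (0.1294,0.2241,-0.9659); lever o_n−o_4 = (-3.0027,4.2632,-0.4483)
cross product → J_v[:, 4] = (4.0175,2.9584,1.2247)
J_ω[:, 4] = z_4
entry J[0][4] = 4.0175

4.017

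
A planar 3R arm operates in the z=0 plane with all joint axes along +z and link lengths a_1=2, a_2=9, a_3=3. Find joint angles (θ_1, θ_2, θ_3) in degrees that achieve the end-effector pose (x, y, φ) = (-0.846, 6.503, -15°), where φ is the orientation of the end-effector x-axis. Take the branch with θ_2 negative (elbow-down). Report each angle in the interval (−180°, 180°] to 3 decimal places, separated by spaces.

wrist centre = target − a_3·(cos φ, sin φ) = (-3.7438, 7.2795)
cos θ_2 = (67.0064−2²−9²)/(2·2·9) = -0.4998; θ_2 = -119.9883° (elbow-down)
β = atan2(7.2795,-3.7438) = 117.2165°; ψ = atan2(-7.7951,-2.4984) = -107.7711°
θ_1 = β − ψ = 224.9875°
θ_3 = φ − θ_1 − θ_2 = -119.9992° (wrapped to (-180°,180°])

-135.012 -119.988 -119.999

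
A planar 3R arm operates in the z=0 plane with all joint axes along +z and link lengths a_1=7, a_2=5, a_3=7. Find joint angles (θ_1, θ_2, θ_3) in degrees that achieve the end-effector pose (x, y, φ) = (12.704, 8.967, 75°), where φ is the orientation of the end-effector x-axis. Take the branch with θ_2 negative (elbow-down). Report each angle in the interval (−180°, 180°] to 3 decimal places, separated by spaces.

29.994 -44.990 89.997

wrist centre = target − a_3·(cos φ, sin φ) = (10.8923, 2.2055)
cos θ_2 = (123.5058−7²−5²)/(2·7·5) = 0.7072; θ_2 = -44.9904° (elbow-down)
β = atan2(2.2055,10.8923) = 11.4468°; ψ = atan2(-3.5349,10.5361) = -18.5469°
θ_1 = β − ψ = 29.9937°
θ_3 = φ − θ_1 − θ_2 = 89.9967° (wrapped to (-180°,180°])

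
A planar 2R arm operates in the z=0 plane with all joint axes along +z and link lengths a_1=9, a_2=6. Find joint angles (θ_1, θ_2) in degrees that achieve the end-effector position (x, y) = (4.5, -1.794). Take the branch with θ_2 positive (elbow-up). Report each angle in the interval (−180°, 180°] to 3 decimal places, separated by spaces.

cos θ_2 = (23.4684−9²−6²)/(2·9·6) = -0.8660; θ_2 = 150.0009° (elbow-up)
β = atan2(-1.7940,4.5000) = -21.7355°; ψ = atan2(2.9999,3.8038) = 38.2616°
θ_1 = β − ψ = -59.9971°

-59.997 150.001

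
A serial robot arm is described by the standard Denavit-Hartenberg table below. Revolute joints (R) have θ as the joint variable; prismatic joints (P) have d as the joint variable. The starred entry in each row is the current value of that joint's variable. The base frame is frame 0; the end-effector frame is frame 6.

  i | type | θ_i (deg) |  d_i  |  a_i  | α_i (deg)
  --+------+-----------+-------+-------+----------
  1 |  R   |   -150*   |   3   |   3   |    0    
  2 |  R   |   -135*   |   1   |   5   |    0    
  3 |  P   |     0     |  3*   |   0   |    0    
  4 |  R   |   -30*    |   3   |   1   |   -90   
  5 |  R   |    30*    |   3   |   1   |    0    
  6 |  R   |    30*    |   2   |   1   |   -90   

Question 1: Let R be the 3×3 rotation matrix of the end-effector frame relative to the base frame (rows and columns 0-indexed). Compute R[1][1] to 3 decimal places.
End-effector y-axis (col 1 of R) = (0.7071,-0.7071,-0.0000)
R[1][1] = -0.7071

-0.707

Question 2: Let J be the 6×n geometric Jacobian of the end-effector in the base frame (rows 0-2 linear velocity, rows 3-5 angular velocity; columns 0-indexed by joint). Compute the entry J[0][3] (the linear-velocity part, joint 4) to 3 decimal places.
axis z_3 = (0.0000,0.0000,1.0000); lever o_n−o_3 = (-1.8625,5.2086,1.6340)
cross product → J_v[:, 3] = (-5.2086,-1.8625,0.0000)
J_ω[:, 3] = z_3
entry J[0][3] = -5.2086

-5.209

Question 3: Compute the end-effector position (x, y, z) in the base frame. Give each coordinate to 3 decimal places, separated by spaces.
after link 1: o_1 = (-2.5981, -1.5000, 3.0000)
after link 2: o_2 = (-1.3040, 3.3296, 4.0000)
after link 3: o_3 = (-1.3040, 3.3296, 7.0000)
after link 4: o_4 = (-0.5969, 4.0367, 10.0000)
after link 5: o_5 = (-2.1058, 6.7704, 9.5000)
after link 6: o_6 = (-3.1665, 8.5382, 8.6340)

-3.166 8.538 8.634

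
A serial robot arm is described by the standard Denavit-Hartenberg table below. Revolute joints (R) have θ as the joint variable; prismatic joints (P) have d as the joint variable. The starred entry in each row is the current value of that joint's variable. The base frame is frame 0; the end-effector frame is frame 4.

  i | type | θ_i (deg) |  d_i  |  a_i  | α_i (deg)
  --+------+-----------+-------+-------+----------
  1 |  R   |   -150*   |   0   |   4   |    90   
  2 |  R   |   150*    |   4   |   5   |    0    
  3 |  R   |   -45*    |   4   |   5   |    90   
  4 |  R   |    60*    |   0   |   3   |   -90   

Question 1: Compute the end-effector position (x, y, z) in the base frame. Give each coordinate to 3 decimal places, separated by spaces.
after link 1: o_1 = (-3.4641, -2.0000, 0.0000)
after link 2: o_2 = (-1.7141, 3.6292, 2.5000)
after link 3: o_3 = (-2.5934, 7.7403, 7.3296)
after link 4: o_4 = (-3.5562, 10.1844, 8.7785)

-3.556 10.184 8.779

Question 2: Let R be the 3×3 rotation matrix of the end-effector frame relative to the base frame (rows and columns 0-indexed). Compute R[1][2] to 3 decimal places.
0.321

End-effector z-axis (col 2 of R) = (-0.4441,0.3209,-0.8365)
R[1][2] = 0.3209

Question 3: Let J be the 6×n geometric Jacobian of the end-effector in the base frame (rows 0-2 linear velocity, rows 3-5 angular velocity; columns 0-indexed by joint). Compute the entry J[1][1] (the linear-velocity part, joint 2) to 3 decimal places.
axis z_1 = (-0.5000,0.8660,0.0000); lever o_n−o_1 = (-0.0921,12.1844,8.7785)
cross product → J_v[:, 1] = (7.6024,4.3893,-6.0125)
J_ω[:, 1] = z_1
entry J[1][1] = 4.3893

4.389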